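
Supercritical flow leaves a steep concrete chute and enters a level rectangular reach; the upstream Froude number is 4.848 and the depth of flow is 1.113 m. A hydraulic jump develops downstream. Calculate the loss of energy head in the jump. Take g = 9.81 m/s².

ΔE = 6.776 m

Fr₁ = 4.848 (given).
From the momentum equation for a rectangular channel, y₂/y₁ = ½[√(1 + 8Fr₁²) − 1] = ½[√189.02 − 1] = 6.374.
y₂ = 6.374 × 1.113 = 7.095 m.
Head loss: ΔE = (y₂ − y₁)³/(4y₁y₂) = (7.095 − 1.113)³/(4×1.113×7.095) = 214.0/31.59 = 6.776 m.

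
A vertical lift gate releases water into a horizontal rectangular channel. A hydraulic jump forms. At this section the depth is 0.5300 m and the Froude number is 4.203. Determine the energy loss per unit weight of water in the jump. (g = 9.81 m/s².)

Fr₁ = 4.203 (given).
By Bélanger, y₂/y₁ = ½[√(1 + 8Fr₁²) − 1] = ½[√142.32 − 1] = 5.465.
y₂ = 5.465 × 0.5300 = 2.896 m.
Head loss: ΔE = (y₂ − y₁)³/(4y₁y₂) = (2.896 − 0.5300)³/(4×0.5300×2.896) = 13.25/6.140 = 2.158 m.

ΔE = 2.158 m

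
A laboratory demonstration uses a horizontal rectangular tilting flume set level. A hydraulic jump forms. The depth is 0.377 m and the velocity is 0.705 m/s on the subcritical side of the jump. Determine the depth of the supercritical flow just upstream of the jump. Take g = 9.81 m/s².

Fr₂ = V₂/√(g·y₂) = 0.705/√(9.81×0.377) = 0.367.
Since the conjugate-depth ratio holds either way, y₁/y₂ = ½[√(1 + 8Fr₂²) − 1] = ½[√2.075 − 1] = 0.220.
y₁ = 0.220 × 0.377 = 0.0830 m.

y₁ = 0.0830 m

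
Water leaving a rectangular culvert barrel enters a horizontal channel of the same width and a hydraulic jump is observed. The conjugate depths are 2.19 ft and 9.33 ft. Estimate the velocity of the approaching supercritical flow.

V₁ = 28.1 ft/s

For a rectangular channel the momentum equation gives q² = ½·g·y₁·y₂·(y₁ + y₂) = ½×32.2×2.19×9.33×11.5 = 3790.
q = √3790 = 61.6 ft²/s.
V₁ = q/y₁ = 61.6/2.19 = 28.1 ft/s.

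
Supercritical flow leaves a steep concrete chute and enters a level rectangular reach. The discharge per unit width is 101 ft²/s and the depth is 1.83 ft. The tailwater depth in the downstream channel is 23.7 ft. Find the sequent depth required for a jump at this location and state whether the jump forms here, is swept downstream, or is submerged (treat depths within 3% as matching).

y₂ = 17.7 ft; the jump is submerged

V₁ = q/y₁ = 101/1.83 = 55.2 ft/s. Fr₁ = V₁/√(g·y₁) = 55.2/√(32.2×1.83) = 7.19.
Sequent-depth ratio: y₂/y₁ = ½[√(1 + 8Fr₁²) − 1] = ½[√414.5 − 1] = 9.68.
y₂ = 9.68 × 1.83 = 17.7 ft.
Tailwater y_tw = 23.7 ft: y_tw > y₂, so the jump is submerged.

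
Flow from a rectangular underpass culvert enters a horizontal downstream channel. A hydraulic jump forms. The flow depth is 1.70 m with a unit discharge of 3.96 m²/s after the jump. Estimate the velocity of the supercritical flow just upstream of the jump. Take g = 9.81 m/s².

V₁ = 5.19 m/s

V₂ = q/y₂ = 3.96/1.70 = 2.33 m/s; Fr₂ = V₂/√(g·y₂) = 0.570.
Since the conjugate-depth ratio holds either way, y₁/y₂ = ½[√(1 + 8Fr₂²) − 1] = ½[√3.603 − 1] = 0.449.
y₁ = 0.449 × 1.70 = 0.763 m.
V₁ = q/y₁ = 3.96/0.763 = 5.19 m/s.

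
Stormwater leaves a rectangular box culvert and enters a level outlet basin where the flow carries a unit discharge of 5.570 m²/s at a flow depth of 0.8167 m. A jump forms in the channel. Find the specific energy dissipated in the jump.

V₁ = q/y₁ = 5.570/0.8167 = 6.820 m/s. Fr₁ = V₁/√(g·y₁) = 6.820/√(9.81×0.8167) = 2.409.
Conjugate-depth relation: y₂/y₁ = ½[√(1 + 8Fr₁²) − 1] = ½[√47.446 − 1] = 2.944.
y₂ = 2.944 × 0.8167 = 2.404 m.
Head loss: ΔE = (y₂ − y₁)³/(4y₁y₂) = (2.404 − 0.8167)³/(4×0.8167×2.404) = 4.002/7.855 = 0.5095 m.

ΔE = 0.5095 m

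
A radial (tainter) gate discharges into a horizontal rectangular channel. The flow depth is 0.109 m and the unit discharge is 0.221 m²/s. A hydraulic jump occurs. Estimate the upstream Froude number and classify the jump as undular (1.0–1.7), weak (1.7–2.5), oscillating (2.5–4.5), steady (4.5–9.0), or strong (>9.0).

V₁ = q/y₁ = 0.221/0.109 = 2.03 m/s. Fr₁ = V₁/√(g·y₁) = 2.03/√(9.81×0.109) = 1.96.
Fr₁ = 1.96 lies in the weak range.

Fr₁ = 1.96; weak jump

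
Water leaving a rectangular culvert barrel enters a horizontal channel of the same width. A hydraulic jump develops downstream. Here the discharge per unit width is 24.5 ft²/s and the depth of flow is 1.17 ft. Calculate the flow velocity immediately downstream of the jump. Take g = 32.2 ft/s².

V₁ = q/y₁ = 24.5/1.17 = 20.9 ft/s. Fr₁ = V₁/√(g·y₁) = 20.9/√(32.2×1.17) = 3.41.
By Bélanger, y₂/y₁ = ½[√(1 + 8Fr₁²) − 1] = ½[√94.11 − 1] = 4.35.
y₂ = 4.35 × 1.17 = 5.09 ft.
V₂ = q/y₂ = 24.5/5.09 = 4.81 ft/s.

V₂ = 4.81 ft/s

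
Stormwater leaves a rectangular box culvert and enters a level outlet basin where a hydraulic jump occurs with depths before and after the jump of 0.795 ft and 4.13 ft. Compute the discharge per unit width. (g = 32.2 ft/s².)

q = 16.1 ft²/s

For a rectangular channel the momentum equation gives q² = ½·g·y₁·y₂·(y₁ + y₂) = ½×32.2×0.795×4.13×4.92 = 260.
q = √260 = 16.1 ft²/s.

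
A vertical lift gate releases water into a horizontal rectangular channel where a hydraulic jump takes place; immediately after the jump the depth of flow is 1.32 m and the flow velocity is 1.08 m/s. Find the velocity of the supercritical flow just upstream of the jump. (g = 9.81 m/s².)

Fr₂ = V₂/√(g·y₂) = 1.08/√(9.81×1.32) = 0.300.
Since the conjugate-depth ratio holds either way, y₁/y₂ = ½[√(1 + 8Fr₂²) − 1] = ½[√1.721 − 1] = 0.156.
y₁ = 0.156 × 1.32 = 0.206 m.
V₁ = q/y₁ = 1.43/0.206 = 6.93 m/s.

V₁ = 6.93 m/s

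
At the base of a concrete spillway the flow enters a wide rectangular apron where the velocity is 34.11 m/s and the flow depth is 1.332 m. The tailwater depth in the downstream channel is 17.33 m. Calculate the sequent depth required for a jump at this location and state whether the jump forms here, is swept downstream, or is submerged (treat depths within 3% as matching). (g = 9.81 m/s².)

Fr₁ = V₁/√(g·y₁) = 34.11/√(9.81×1.332) = 9.436.
From the momentum equation for a rectangular channel, y₂/y₁ = ½[√(1 + 8Fr₁²) − 1] = ½[√713.33 − 1] = 12.85.
y₂ = 12.85 × 1.332 = 17.12 m.
Tailwater y_tw = 17.33 m: y_tw ≈ y₂, so the jump forms here.

y₂ = 17.12 m; the jump forms here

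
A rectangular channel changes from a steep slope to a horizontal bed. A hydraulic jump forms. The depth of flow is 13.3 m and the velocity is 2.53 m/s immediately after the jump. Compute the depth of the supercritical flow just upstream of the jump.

y₁ = 1.20 m

Fr₂ = V₂/√(g·y₂) = 2.53/√(9.81×13.3) = 0.221.
Since the conjugate-depth ratio holds either way, y₁/y₂ = ½[√(1 + 8Fr₂²) − 1] = ½[√1.392 − 1] = 0.0900.
y₁ = 0.0900 × 13.3 = 1.20 m.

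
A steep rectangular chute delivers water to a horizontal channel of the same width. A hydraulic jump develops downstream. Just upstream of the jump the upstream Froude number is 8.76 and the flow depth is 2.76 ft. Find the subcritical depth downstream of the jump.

Fr₁ = 8.76 (given).
Conjugate-depth relation: y₂/y₁ = ½[√(1 + 8Fr₁²) − 1] = ½[√614.9 − 1] = 11.9.
y₂ = 11.9 × 2.76 = 32.8 ft.

y₂ = 32.8 ft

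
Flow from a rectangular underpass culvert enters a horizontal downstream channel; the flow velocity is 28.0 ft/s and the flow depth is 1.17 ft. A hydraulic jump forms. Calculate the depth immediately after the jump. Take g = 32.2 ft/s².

Fr₁ = V₁/√(g·y₁) = 28.0/√(32.2×1.17) = 4.56.
Sequent-depth ratio: y₂/y₁ = ½[√(1 + 8Fr₁²) − 1] = ½[√167.5 − 1] = 5.97.
y₂ = 5.97 × 1.17 = 6.99 ft.

y₂ = 6.99 ft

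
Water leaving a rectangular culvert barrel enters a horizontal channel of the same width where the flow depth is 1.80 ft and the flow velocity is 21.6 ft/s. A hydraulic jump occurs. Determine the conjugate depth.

y₂ = 6.38 ft

Fr₁ = V₁/√(g·y₁) = 21.6/√(32.2×1.80) = 2.84.
Conjugate-depth relation: y₂/y₁ = ½[√(1 + 8Fr₁²) − 1] = ½[√65.40 − 1] = 3.54.
y₂ = 3.54 × 1.80 = 6.38 ft.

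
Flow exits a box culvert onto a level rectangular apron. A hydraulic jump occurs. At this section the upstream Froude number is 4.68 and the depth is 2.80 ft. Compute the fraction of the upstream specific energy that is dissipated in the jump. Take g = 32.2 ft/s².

ΔE/E₁ = 0.462 (46.2%)

Fr₁ = 4.68 (given).
Bélanger equation: y₂/y₁ = ½[√(1 + 8Fr₁²) − 1] = ½[√176.2 − 1] = 6.14.
y₂ = 6.14 × 2.80 = 17.2 ft.
E₁ = y₁(1 + Fr₁²/2) = 2.80×(1 + 4.68²/2) = 33.5 ft. ΔE = (y₂ − y₁)³/(4y₁y₂) = 15.5 ft. ΔE/E₁ = 15.5/33.5 = 0.462.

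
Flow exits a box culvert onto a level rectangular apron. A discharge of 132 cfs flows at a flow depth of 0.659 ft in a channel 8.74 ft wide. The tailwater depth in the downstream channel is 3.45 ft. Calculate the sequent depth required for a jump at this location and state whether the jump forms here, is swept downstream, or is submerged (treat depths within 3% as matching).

q = Q/b = 132/8.74 = 15.1 ft²/s; V₁ = q/y₁ = 22.9 ft/s. Fr₁ = V₁/√(g·y₁) = 4.98.
By Bélanger, y₂/y₁ = ½[√(1 + 8Fr₁²) − 1] = ½[√199.0 − 1] = 6.55.
y₂ = 6.55 × 0.659 = 4.32 ft.
Tailwater y_tw = 3.45 ft: y_tw < y₂, so the jump is swept downstream.

y₂ = 4.32 ft; the jump is swept downstream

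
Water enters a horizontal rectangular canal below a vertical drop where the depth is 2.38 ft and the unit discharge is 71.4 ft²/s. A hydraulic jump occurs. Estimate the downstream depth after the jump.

V₁ = q/y₁ = 71.4/2.38 = 30.0 ft/s. Fr₁ = V₁/√(g·y₁) = 30.0/√(32.2×2.38) = 3.43.
Bélanger equation: y₂/y₁ = ½[√(1 + 8Fr₁²) − 1] = ½[√94.95 − 1] = 4.37.
y₂ = 4.37 × 2.38 = 10.4 ft.

y₂ = 10.4 ft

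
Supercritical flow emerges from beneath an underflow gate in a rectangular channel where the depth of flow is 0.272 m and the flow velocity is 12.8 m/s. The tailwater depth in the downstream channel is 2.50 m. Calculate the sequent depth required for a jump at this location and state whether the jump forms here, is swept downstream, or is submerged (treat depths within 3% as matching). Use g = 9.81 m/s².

Fr₁ = V₁/√(g·y₁) = 12.8/√(9.81×0.272) = 7.84.
Conjugate-depth relation: y₂/y₁ = ½[√(1 + 8Fr₁²) − 1] = ½[√492.2 − 1] = 10.6.
y₂ = 10.6 × 0.272 = 2.88 m.
Tailwater y_tw = 2.50 m: y_tw < y₂, so the jump is swept downstream.

y₂ = 2.88 m; the jump is swept downstream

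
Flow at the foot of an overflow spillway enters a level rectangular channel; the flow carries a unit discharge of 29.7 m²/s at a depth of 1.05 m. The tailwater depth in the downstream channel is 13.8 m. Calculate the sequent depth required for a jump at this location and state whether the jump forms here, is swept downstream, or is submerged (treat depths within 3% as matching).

y₂ = 12.6 m; the jump is submerged

V₁ = q/y₁ = 29.7/1.05 = 28.3 m/s. Fr₁ = V₁/√(g·y₁) = 28.3/√(9.81×1.05) = 8.81.
Conjugate-depth relation: y₂/y₁ = ½[√(1 + 8Fr₁²) − 1] = ½[√622.4 − 1] = 12.0.
y₂ = 12.0 × 1.05 = 12.6 m.
Tailwater y_tw = 13.8 m: y_tw > y₂, so the jump is submerged.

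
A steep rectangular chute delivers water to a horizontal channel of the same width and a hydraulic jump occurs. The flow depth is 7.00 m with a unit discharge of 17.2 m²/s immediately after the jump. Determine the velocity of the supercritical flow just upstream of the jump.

V₂ = q/y₂ = 17.2/7.00 = 2.46 m/s; Fr₂ = V₂/√(g·y₂) = 0.297.
From the momentum equation (using Fr₂), y₁/y₂ = ½[√(1 + 8Fr₂²) − 1] = ½[√1.703 − 1] = 0.153.
y₁ = 0.153 × 7.00 = 1.07 m.
V₁ = q/y₁ = 17.2/1.07 = 16.1 m/s.

V₁ = 16.1 m/s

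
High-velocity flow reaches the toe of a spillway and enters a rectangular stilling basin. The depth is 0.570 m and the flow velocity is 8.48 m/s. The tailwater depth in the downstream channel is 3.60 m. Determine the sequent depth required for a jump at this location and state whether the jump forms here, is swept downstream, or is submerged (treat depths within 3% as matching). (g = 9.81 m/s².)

y₂ = 2.62 m; the jump is submerged

Fr₁ = V₁/√(g·y₁) = 8.48/√(9.81×0.570) = 3.59.
Sequent-depth ratio: y₂/y₁ = ½[√(1 + 8Fr₁²) − 1] = ½[√103.9 − 1] = 4.60.
y₂ = 4.60 × 0.570 = 2.62 m.
Tailwater y_tw = 3.60 m: y_tw > y₂, so the jump is submerged.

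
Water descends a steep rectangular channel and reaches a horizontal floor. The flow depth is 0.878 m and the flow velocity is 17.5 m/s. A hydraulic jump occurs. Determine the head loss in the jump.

ΔE = 9.26 m

Fr₁ = V₁/√(g·y₁) = 17.5/√(9.81×0.878) = 5.96.
Bélanger equation: y₂/y₁ = ½[√(1 + 8Fr₁²) − 1] = ½[√285.4 − 1] = 7.95.
y₂ = 7.95 × 0.878 = 6.98 m.
q = V₁·y₁ = 17.5 × 0.878 = 15.4 m²/s. V₂ = q/y₂ = 15.4/6.98 = 2.20 m/s. E₁ = y₁ + V₁²/2g = 16.5 m; E₂ = y₂ + V₂²/2g = 7.23 m. ΔE = E₁ − E₂ = 9.26 m.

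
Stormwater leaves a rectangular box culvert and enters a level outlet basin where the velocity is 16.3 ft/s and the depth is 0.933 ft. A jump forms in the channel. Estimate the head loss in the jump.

Fr₁ = V₁/√(g·y₁) = 16.3/√(32.2×0.933) = 2.97.
Bélanger equation: y₂/y₁ = ½[√(1 + 8Fr₁²) − 1] = ½[√71.75 − 1] = 3.74.
y₂ = 3.74 × 0.933 = 3.49 ft.
Head loss: ΔE = (y₂ − y₁)³/(4y₁y₂) = (3.49 − 0.933)³/(4×0.933×3.49) = 16.6/13.0 = 1.28 ft.

ΔE = 1.28 ft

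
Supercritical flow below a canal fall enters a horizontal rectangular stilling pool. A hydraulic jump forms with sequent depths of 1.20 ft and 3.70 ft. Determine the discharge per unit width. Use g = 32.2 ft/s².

For a rectangular channel the momentum equation gives q² = ½·g·y₁·y₂·(y₁ + y₂) = ½×32.2×1.20×3.70×4.90 = 350.
q = √350 = 18.7 ft²/s.

q = 18.7 ft²/s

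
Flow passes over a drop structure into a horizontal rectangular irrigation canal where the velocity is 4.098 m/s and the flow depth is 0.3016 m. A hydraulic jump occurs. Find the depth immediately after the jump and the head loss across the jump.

y₂ = 0.8765 m; ΔE = 0.1797 m

Fr₁ = V₁/√(g·y₁) = 4.098/√(9.81×0.3016) = 2.382.
Bélanger equation: y₂/y₁ = ½[√(1 + 8Fr₁²) − 1] = ½[√46.408 − 1] = 2.906.
y₂ = 2.906 × 0.3016 = 0.8765 m.
Head loss: ΔE = (y₂ − y₁)³/(4y₁y₂) = (0.8765 − 0.3016)³/(4×0.3016×0.8765) = 0.1900/1.057 = 0.1797 m.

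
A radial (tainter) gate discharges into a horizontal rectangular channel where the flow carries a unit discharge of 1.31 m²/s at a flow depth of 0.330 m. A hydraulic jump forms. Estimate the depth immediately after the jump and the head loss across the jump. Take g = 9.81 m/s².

V₁ = q/y₁ = 1.31/0.330 = 3.97 m/s. Fr₁ = V₁/√(g·y₁) = 3.97/√(9.81×0.330) = 2.21.
Sequent-depth ratio: y₂/y₁ = ½[√(1 + 8Fr₁²) − 1] = ½[√39.94 − 1] = 2.66.
y₂ = 2.66 × 0.330 = 0.878 m.
V₂ = q/y₂ = 1.31/0.878 = 1.49 m/s. E₁ = y₁ + V₁²/2g = 1.13 m; E₂ = y₂ + V₂²/2g = 0.991 m. ΔE = E₁ − E₂ = 0.142 m.

y₂ = 0.878 m; ΔE = 0.142 m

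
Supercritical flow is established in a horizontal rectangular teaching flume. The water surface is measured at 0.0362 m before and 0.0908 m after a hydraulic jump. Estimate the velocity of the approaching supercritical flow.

For a rectangular channel the momentum equation gives q² = ½·g·y₁·y₂·(y₁ + y₂) = ½×9.81×0.0362×0.0908×0.127 = 0.00205.
q = √0.00205 = 0.0452 m²/s.
V₁ = q/y₁ = 0.0452/0.0362 = 1.25 m/s.

V₁ = 1.25 m/s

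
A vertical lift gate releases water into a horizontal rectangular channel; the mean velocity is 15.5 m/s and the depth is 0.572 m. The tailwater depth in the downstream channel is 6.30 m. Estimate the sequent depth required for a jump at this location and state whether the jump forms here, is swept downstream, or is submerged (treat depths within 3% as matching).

y₂ = 5.01 m; the jump is submerged

Fr₁ = V₁/√(g·y₁) = 15.5/√(9.81×0.572) = 6.54.
By Bélanger, y₂/y₁ = ½[√(1 + 8Fr₁²) − 1] = ½[√343.5 − 1] = 8.77.
y₂ = 8.77 × 0.572 = 5.01 m.
Tailwater y_tw = 6.30 m: y_tw > y₂, so the jump is submerged.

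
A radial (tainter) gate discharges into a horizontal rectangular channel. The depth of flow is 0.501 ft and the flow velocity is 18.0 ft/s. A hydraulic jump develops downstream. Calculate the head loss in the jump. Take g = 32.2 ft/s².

ΔE = 2.45 ft

Fr₁ = V₁/√(g·y₁) = 18.0/√(32.2×0.501) = 4.48.
Sequent-depth ratio: y₂/y₁ = ½[√(1 + 8Fr₁²) − 1] = ½[√161.7 − 1] = 5.86.
y₂ = 5.86 × 0.501 = 2.93 ft.
q = V₁·y₁ = 18.0 × 0.501 = 9.02 ft²/s. V₂ = q/y₂ = 9.02/2.93 = 3.07 ft/s. E₁ = y₁ + V₁²/2g = 5.53 ft; E₂ = y₂ + V₂²/2g = 3.08 ft. ΔE = E₁ − E₂ = 2.45 ft.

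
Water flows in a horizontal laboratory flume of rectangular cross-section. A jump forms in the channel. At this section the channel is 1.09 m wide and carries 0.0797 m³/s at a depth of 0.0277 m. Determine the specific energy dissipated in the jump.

q = Q/b = 0.0797/1.09 = 0.0731 m²/s; V₁ = q/y₁ = 2.64 m/s. Fr₁ = V₁/√(g·y₁) = 5.06.
By Bélanger, y₂/y₁ = ½[√(1 + 8Fr₁²) − 1] = ½[√206.1 − 1] = 6.68.
y₂ = 6.68 × 0.0277 = 0.185 m.
Head loss: ΔE = (y₂ − y₁)³/(4y₁y₂) = (0.185 − 0.0277)³/(4×0.0277×0.185) = 0.00389/0.0205 = 0.190 m.

ΔE = 0.190 m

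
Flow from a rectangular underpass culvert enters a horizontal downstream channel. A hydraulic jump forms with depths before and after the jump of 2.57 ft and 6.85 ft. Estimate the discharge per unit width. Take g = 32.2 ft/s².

For a rectangular channel the momentum equation gives q² = ½·g·y₁·y₂·(y₁ + y₂) = ½×32.2×2.57×6.85×9.42 = 2670.
q = √2670 = 51.7 ft²/s.

q = 51.7 ft²/s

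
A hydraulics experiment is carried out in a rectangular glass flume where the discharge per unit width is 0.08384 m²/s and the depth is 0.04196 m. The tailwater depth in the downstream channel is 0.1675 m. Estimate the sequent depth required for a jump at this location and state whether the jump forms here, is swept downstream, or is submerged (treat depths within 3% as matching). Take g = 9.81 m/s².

y₂ = 0.1650 m; the jump forms here

V₁ = q/y₁ = 0.08384/0.04196 = 1.998 m/s. Fr₁ = V₁/√(g·y₁) = 1.998/√(9.81×0.04196) = 3.114.
From the momentum equation for a rectangular channel, y₂/y₁ = ½[√(1 + 8Fr₁²) − 1] = ½[√78.592 − 1] = 3.933.
y₂ = 3.933 × 0.04196 = 0.1650 m.
Tailwater y_tw = 0.1675 m: y_tw ≈ y₂, so the jump forms here.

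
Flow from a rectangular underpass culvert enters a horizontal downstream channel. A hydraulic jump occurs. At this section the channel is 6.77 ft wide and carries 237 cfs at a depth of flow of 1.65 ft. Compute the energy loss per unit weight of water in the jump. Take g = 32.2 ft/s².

q = Q/b = 237/6.77 = 35.0 ft²/s; V₁ = q/y₁ = 21.2 ft/s. Fr₁ = V₁/√(g·y₁) = 2.91.
From the momentum equation for a rectangular channel, y₂/y₁ = ½[√(1 + 8Fr₁²) − 1] = ½[√68.78 − 1] = 3.65.
y₂ = 3.65 × 1.65 = 6.02 ft.
V₂ = q/y₂ = 35.0/6.02 = 5.82 ft/s. E₁ = y₁ + V₁²/2g = 8.64 ft; E₂ = y₂ + V₂²/2g = 6.54 ft. ΔE = E₁ − E₂ = 2.10 ft.

ΔE = 2.10 ft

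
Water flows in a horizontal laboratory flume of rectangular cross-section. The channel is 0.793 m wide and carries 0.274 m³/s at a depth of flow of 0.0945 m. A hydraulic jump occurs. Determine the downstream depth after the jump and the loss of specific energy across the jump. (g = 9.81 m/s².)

y₂ = 0.462 m; ΔE = 0.285 m

q = Q/b = 0.274/0.793 = 0.346 m²/s; V₁ = q/y₁ = 3.66 m/s. Fr₁ = V₁/√(g·y₁) = 3.80.
Bélanger equation: y₂/y₁ = ½[√(1 + 8Fr₁²) − 1] = ½[√116.4 − 1] = 4.89.
y₂ = 4.89 × 0.0945 = 0.462 m.
Head loss: ΔE = (y₂ − y₁)³/(4y₁y₂) = (0.462 − 0.0945)³/(4×0.0945×0.462) = 0.0498/0.175 = 0.285 m.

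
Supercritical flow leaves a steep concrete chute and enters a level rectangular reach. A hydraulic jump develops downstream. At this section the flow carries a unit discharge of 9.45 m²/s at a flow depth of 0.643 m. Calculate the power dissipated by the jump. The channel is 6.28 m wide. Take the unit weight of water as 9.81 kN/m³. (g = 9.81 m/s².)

V₁ = q/y₁ = 9.45/0.643 = 14.7 m/s. Fr₁ = V₁/√(g·y₁) = 14.7/√(9.81×0.643) = 5.85.
Bélanger equation: y₂/y₁ = ½[√(1 + 8Fr₁²) − 1] = ½[√274.9 − 1] = 7.79.
y₂ = 7.79 × 0.643 = 5.01 m.
Head loss: ΔE = (y₂ − y₁)³/(4y₁y₂) = (5.01 − 0.643)³/(4×0.643×5.01) = 83.2/12.9 = 6.46 m.
Q = q·b = 9.45 × 6.28 = 59.3 m³/s. P = γ·Q·ΔE = 9.81 × 59.3 × 6.46 = 3762 kW.

P = 3762 kW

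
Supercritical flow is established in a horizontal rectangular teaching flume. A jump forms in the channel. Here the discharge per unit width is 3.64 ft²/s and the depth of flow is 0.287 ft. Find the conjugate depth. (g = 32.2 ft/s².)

V₁ = q/y₁ = 3.64/0.287 = 12.7 ft/s. Fr₁ = V₁/√(g·y₁) = 12.7/√(32.2×0.287) = 4.17.
Sequent-depth ratio: y₂/y₁ = ½[√(1 + 8Fr₁²) − 1] = ½[√140.2 − 1] = 5.42.
y₂ = 5.42 × 0.287 = 1.56 ft.

y₂ = 1.56 ft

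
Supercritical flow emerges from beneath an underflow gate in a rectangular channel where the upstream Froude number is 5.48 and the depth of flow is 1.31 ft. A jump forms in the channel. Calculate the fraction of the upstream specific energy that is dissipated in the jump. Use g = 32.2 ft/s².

Fr₁ = 5.48 (given).
Sequent-depth ratio: y₂/y₁ = ½[√(1 + 8Fr₁²) − 1] = ½[√241.2 − 1] = 7.27.
y₂ = 7.27 × 1.31 = 9.52 ft.
E₁ = y₁(1 + Fr₁²/2) = 1.31×(1 + 5.48²/2) = 21.0 ft. ΔE = (y₂ − y₁)³/(4y₁y₂) = 11.1 ft. ΔE/E₁ = 11.1/21.0 = 0.529.

ΔE/E₁ = 0.529 (52.9%)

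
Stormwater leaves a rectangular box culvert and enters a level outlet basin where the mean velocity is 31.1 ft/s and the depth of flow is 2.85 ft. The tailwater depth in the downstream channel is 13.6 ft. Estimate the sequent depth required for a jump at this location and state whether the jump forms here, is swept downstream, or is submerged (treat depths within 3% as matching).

y₂ = 11.7 ft; the jump is submerged

Fr₁ = V₁/√(g·y₁) = 31.1/√(32.2×2.85) = 3.25.
From the momentum equation for a rectangular channel, y₂/y₁ = ½[√(1 + 8Fr₁²) − 1] = ½[√85.32 − 1] = 4.12.
y₂ = 4.12 × 2.85 = 11.7 ft.
Tailwater y_tw = 13.6 ft: y_tw > y₂, so the jump is submerged.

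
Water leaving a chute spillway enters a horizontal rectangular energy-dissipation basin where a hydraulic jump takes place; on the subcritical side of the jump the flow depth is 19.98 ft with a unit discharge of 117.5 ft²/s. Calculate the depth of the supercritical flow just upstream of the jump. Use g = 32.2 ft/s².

V₂ = q/y₂ = 117.5/19.98 = 5.881 ft/s; Fr₂ = V₂/√(g·y₂) = 0.2319.
Since the conjugate-depth ratio holds either way, y₁/y₂ = ½[√(1 + 8Fr₂²) − 1] = ½[√1.4301 − 1] = 0.09792.
y₁ = 0.09792 × 19.98 = 1.957 ft.

y₁ = 1.957 ft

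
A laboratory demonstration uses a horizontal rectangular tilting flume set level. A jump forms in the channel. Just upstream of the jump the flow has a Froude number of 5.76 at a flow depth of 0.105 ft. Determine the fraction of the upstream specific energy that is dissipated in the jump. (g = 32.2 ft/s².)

ΔE/E₁ = 0.548 (54.8%)

Fr₁ = 5.76 (given).
Sequent-depth ratio: y₂/y₁ = ½[√(1 + 8Fr₁²) − 1] = ½[√266.4 − 1] = 7.66.
y₂ = 7.66 × 0.105 = 0.804 ft.
E₁ = y₁(1 + Fr₁²/2) = 0.105×(1 + 5.76²/2) = 1.85 ft. ΔE = (y₂ − y₁)³/(4y₁y₂) = 1.01 ft. ΔE/E₁ = 1.01/1.85 = 0.548.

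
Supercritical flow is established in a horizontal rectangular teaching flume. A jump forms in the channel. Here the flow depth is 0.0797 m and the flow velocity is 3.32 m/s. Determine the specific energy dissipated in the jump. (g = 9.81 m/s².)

Fr₁ = V₁/√(g·y₁) = 3.32/√(9.81×0.0797) = 3.75.
Bélanger equation: y₂/y₁ = ½[√(1 + 8Fr₁²) − 1] = ½[√113.8 − 1] = 4.83.
y₂ = 4.83 × 0.0797 = 0.385 m.
q = V₁·y₁ = 3.32 × 0.0797 = 0.265 m²/s. V₂ = q/y₂ = 0.265/0.385 = 0.687 m/s. E₁ = y₁ + V₁²/2g = 0.641 m; E₂ = y₂ + V₂²/2g = 0.409 m. ΔE = E₁ − E₂ = 0.232 m.

ΔE = 0.232 m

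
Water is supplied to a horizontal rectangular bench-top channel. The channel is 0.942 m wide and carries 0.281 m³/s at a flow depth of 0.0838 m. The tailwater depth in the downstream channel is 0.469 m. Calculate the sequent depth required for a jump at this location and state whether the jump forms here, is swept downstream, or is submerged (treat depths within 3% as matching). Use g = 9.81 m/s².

q = Q/b = 0.281/0.942 = 0.298 m²/s; V₁ = q/y₁ = 3.56 m/s. Fr₁ = V₁/√(g·y₁) = 3.93.
Bélanger equation: y₂/y₁ = ½[√(1 + 8Fr₁²) − 1] = ½[√124.3 − 1] = 5.07.
y₂ = 5.07 × 0.0838 = 0.425 m.
Tailwater y_tw = 0.469 m: y_tw > y₂, so the jump is submerged.

y₂ = 0.425 m; the jump is submerged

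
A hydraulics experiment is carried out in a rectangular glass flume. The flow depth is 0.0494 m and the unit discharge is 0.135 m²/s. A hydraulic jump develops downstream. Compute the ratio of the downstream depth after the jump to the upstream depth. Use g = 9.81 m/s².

V₁ = q/y₁ = 0.135/0.0494 = 2.73 m/s. Fr₁ = V₁/√(g·y₁) = 2.73/√(9.81×0.0494) = 3.93.
By Bélanger, y₂/y₁ = ½[√(1 + 8Fr₁²) − 1] = ½[√124.3 − 1] = 5.07.

y₂/y₁ = 5.07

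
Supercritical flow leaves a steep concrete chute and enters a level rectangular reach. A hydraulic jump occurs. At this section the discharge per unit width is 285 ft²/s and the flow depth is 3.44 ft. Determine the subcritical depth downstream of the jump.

V₁ = q/y₁ = 285/3.44 = 82.8 ft/s. Fr₁ = V₁/√(g·y₁) = 82.8/√(32.2×3.44) = 7.87.
From the momentum equation for a rectangular channel, y₂/y₁ = ½[√(1 + 8Fr₁²) − 1] = ½[√496.7 − 1] = 10.6.
y₂ = 10.6 × 3.44 = 36.6 ft.

y₂ = 36.6 ft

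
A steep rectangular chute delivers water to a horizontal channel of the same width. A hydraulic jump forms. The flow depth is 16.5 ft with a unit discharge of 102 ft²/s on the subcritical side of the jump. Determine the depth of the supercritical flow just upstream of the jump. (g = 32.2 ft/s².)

V₂ = q/y₂ = 102/16.5 = 6.18 ft/s; Fr₂ = V₂/√(g·y₂) = 0.268.
Applying the sequent-depth relation in reverse, y₁/y₂ = ½[√(1 + 8Fr₂²) − 1] = ½[√1.575 − 1] = 0.128.
y₁ = 0.128 × 16.5 = 2.11 ft.

y₁ = 2.11 ft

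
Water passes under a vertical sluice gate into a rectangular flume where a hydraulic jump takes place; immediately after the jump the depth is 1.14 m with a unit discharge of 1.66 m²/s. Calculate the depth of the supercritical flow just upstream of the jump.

V₂ = q/y₂ = 1.66/1.14 = 1.46 m/s; Fr₂ = V₂/√(g·y₂) = 0.435.
Applying the sequent-depth relation in reverse, y₁/y₂ = ½[√(1 + 8Fr₂²) − 1] = ½[√2.517 − 1] = 0.293.
y₁ = 0.293 × 1.14 = 0.334 m.

y₁ = 0.334 m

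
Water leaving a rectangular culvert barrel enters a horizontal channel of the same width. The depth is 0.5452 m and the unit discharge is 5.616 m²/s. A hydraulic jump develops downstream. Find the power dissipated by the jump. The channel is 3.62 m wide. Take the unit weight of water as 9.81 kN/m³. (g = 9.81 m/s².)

P = 522.7 kW

V₁ = q/y₁ = 5.616/0.5452 = 10.30 m/s. Fr₁ = V₁/√(g·y₁) = 10.30/√(9.81×0.5452) = 4.454.
Bélanger equation: y₂/y₁ = ½[√(1 + 8Fr₁²) − 1] = ½[√159.71 − 1] = 5.819.
y₂ = 5.819 × 0.5452 = 3.172 m.
V₂ = q/y₂ = 5.616/3.172 = 1.770 m/s. E₁ = y₁ + V₁²/2g = 5.953 m; E₂ = y₂ + V₂²/2g = 3.332 m. ΔE = E₁ − E₂ = 2.621 m.
Q = q·b = 5.616 × 3.62 = 20.33 m³/s. P = γ·Q·ΔE = 9.81 × 20.33 × 2.621 = 522.7 kW.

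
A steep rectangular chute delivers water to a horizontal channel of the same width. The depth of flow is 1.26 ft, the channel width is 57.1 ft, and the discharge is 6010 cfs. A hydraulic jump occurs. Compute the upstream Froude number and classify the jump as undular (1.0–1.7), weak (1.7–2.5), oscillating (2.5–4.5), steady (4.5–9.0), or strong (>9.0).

q = Q/b = 6010/57.1 = 105 ft²/s; V₁ = q/y₁ = 83.5 ft/s. Fr₁ = V₁/√(g·y₁) = 13.1.
Fr₁ = 13.1 lies in the strong range.

Fr₁ = 13.1; strong jump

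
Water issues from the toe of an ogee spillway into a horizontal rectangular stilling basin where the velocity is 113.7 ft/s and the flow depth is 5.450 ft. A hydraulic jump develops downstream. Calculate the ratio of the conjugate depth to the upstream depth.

y₂/y₁ = 11.65

Fr₁ = V₁/√(g·y₁) = 113.7/√(32.2×5.450) = 8.583.
Bélanger equation: y₂/y₁ = ½[√(1 + 8Fr₁²) − 1] = ½[√590.33 − 1] = 11.65.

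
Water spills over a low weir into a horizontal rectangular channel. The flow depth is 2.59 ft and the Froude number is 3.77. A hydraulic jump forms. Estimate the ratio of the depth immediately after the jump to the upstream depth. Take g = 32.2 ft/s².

Fr₁ = 3.77 (given).
Sequent-depth ratio: y₂/y₁ = ½[√(1 + 8Fr₁²) − 1] = ½[√114.7 − 1] = 4.85.

y₂/y₁ = 4.85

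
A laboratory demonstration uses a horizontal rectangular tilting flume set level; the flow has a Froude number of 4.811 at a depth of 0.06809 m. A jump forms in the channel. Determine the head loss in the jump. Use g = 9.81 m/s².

ΔE = 0.4059 m

Fr₁ = 4.811 (given).
From the momentum equation for a rectangular channel, y₂/y₁ = ½[√(1 + 8Fr₁²) − 1] = ½[√186.17 − 1] = 6.322.
y₂ = 6.322 × 0.06809 = 0.4305 m.
V₁ = Fr₁·√(g·y₁) = 4.811×√(9.81×0.06809) = 3.932 m/s; q = V₁·y₁ = 0.2677 m²/s. V₂ = q/y₂ = 0.2677/0.4305 = 0.6219 m/s. E₁ = y₁ + V₁²/2g = 0.8561 m; E₂ = y₂ + V₂²/2g = 0.4502 m. ΔE = E₁ − E₂ = 0.4059 m.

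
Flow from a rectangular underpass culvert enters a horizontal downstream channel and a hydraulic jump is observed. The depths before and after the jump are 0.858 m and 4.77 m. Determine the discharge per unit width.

For a rectangular channel the momentum equation gives q² = ½·g·y₁·y₂·(y₁ + y₂) = ½×9.81×0.858×4.77×5.63 = 113.
q = √113 = 10.6 m²/s.

q = 10.6 m²/s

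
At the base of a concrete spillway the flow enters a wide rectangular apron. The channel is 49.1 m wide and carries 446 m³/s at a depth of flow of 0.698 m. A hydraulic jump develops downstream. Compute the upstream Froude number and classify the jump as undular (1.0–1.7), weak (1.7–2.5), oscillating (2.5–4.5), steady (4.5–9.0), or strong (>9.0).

Fr₁ = 4.97; steady jump

q = Q/b = 446/49.1 = 9.08 m²/s; V₁ = q/y₁ = 13.0 m/s. Fr₁ = V₁/√(g·y₁) = 4.97.
Fr₁ = 4.97 lies in the steady range.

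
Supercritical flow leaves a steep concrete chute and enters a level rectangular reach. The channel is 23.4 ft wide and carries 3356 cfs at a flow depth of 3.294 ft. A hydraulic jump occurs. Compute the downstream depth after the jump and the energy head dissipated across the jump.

q = Q/b = 3356/23.4 = 143.4 ft²/s; V₁ = q/y₁ = 43.54 ft/s. Fr₁ = V₁/√(g·y₁) = 4.228.
Bélanger equation: y₂/y₁ = ½[√(1 + 8Fr₁²) − 1] = ½[√143.98 − 1] = 5.500.
y₂ = 5.500 × 3.294 = 18.12 ft.
V₂ = q/y₂ = 143.4/18.12 = 7.917 ft/s. E₁ = y₁ + V₁²/2g = 32.73 ft; E₂ = y₂ + V₂²/2g = 19.09 ft. ΔE = E₁ − E₂ = 13.64 ft.

y₂ = 18.12 ft; ΔE = 13.64 ft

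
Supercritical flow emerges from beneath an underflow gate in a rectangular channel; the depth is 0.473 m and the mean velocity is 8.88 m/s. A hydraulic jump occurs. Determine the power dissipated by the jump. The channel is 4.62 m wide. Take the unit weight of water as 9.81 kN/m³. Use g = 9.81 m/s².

P = 347 kW

Fr₁ = V₁/√(g·y₁) = 8.88/√(9.81×0.473) = 4.12.
From the momentum equation for a rectangular channel, y₂/y₁ = ½[√(1 + 8Fr₁²) − 1] = ½[√137.0 − 1] = 5.35.
y₂ = 5.35 × 0.473 = 2.53 m.
Head loss: ΔE = (y₂ − y₁)³/(4y₁y₂) = (2.53 − 0.473)³/(4×0.473×2.53) = 8.72/4.79 = 1.82 m.
q = V₁·y₁ = 8.88 × 0.473 = 4.20 m²/s. Q = q·b = 4.20 × 4.62 = 19.4 m³/s. P = γ·Q·ΔE = 9.81 × 19.4 × 1.82 = 347 kW.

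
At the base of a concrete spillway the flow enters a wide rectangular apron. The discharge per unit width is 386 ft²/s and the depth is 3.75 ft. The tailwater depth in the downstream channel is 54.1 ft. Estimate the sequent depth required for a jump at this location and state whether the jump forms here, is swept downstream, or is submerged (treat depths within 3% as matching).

V₁ = q/y₁ = 386/3.75 = 103 ft/s. Fr₁ = V₁/√(g·y₁) = 103/√(32.2×3.75) = 9.37.
By Bélanger, y₂/y₁ = ½[√(1 + 8Fr₁²) − 1] = ½[√703.0 − 1] = 12.8.
y₂ = 12.8 × 3.75 = 47.8 ft.
Tailwater y_tw = 54.1 ft: y_tw > y₂, so the jump is submerged.

y₂ = 47.8 ft; the jump is submerged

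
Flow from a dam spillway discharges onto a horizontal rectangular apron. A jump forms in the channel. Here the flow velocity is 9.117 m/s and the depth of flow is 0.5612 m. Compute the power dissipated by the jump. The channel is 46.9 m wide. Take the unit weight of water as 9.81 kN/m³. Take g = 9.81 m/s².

P = 4269 kW

Fr₁ = V₁/√(g·y₁) = 9.117/√(9.81×0.5612) = 3.886.
Sequent-depth ratio: y₂/y₁ = ½[√(1 + 8Fr₁²) − 1] = ½[√121.78 − 1] = 5.018.
y₂ = 5.018 × 0.5612 = 2.816 m.
Head loss: ΔE = (y₂ − y₁)³/(4y₁y₂) = (2.816 − 0.5612)³/(4×0.5612×2.816) = 11.46/6.321 = 1.813 m.
q = V₁·y₁ = 9.117 × 0.5612 = 5.116 m²/s. Q = q·b = 5.116 × 46.9 = 240.0 m³/s. P = γ·Q·ΔE = 9.81 × 240.0 × 1.813 = 4269 kW.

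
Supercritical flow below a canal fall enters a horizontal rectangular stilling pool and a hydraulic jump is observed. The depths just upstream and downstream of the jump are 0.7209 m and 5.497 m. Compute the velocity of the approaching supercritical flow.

For a rectangular channel the momentum equation gives q² = ½·g·y₁·y₂·(y₁ + y₂) = ½×9.81×0.7209×5.497×6.218 = 120.9.
q = √120.9 = 10.99 m²/s.
V₁ = q/y₁ = 10.99/0.7209 = 15.25 m/s.

V₁ = 15.25 m/s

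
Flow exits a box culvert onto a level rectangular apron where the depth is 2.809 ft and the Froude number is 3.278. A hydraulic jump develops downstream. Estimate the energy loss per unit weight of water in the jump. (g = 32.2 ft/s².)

Fr₁ = 3.278 (given).
Sequent-depth ratio: y₂/y₁ = ½[√(1 + 8Fr₁²) − 1] = ½[√86.962 − 1] = 4.163.
y₂ = 4.163 × 2.809 = 11.69 ft.
Head loss: ΔE = (y₂ − y₁)³/(4y₁y₂) = (11.69 − 2.809)³/(4×2.809×11.69) = 701.2/131.4 = 5.337 ft.

ΔE = 5.337 ft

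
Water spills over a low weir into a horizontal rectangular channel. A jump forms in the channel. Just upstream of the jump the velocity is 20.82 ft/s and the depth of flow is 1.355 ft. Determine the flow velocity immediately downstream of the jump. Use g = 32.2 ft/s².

Fr₁ = V₁/√(g·y₁) = 20.82/√(32.2×1.355) = 3.152.
Conjugate-depth relation: y₂/y₁ = ½[√(1 + 8Fr₁²) − 1] = ½[√80.480 − 1] = 3.986.
y₂ = 3.986 × 1.355 = 5.400 ft.
q = V₁·y₁ = 20.82 × 1.355 = 28.21 ft²/s.
V₂ = q/y₂ = 28.21/5.400 = 5.224 ft/s.

V₂ = 5.224 ft/s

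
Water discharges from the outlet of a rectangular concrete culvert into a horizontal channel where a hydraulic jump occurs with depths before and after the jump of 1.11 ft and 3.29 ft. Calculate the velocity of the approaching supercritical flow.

V₁ = 14.5 ft/s

For a rectangular channel the momentum equation gives q² = ½·g·y₁·y₂·(y₁ + y₂) = ½×32.2×1.11×3.29×4.40 = 259.
q = √259 = 16.1 ft²/s.
V₁ = q/y₁ = 16.1/1.11 = 14.5 ft/s.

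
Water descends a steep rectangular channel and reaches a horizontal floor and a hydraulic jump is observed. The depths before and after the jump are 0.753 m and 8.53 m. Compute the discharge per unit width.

q = 17.1 m²/s

For a rectangular channel the momentum equation gives q² = ½·g·y₁·y₂·(y₁ + y₂) = ½×9.81×0.753×8.53×9.28 = 292.
q = √292 = 17.1 m²/s.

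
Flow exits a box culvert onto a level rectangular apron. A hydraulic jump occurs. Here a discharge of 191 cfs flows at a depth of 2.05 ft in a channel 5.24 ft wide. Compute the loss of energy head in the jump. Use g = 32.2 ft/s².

q = Q/b = 191/5.24 = 36.5 ft²/s; V₁ = q/y₁ = 17.8 ft/s. Fr₁ = V₁/√(g·y₁) = 2.19.
Conjugate-depth relation: y₂/y₁ = ½[√(1 + 8Fr₁²) − 1] = ½[√39.32 − 1] = 2.64.
y₂ = 2.64 × 2.05 = 5.40 ft.
V₂ = q/y₂ = 36.5/5.40 = 6.75 ft/s. E₁ = y₁ + V₁²/2g = 6.96 ft; E₂ = y₂ + V₂²/2g = 6.11 ft. ΔE = E₁ − E₂ = 0.850 ft.

ΔE = 0.850 ft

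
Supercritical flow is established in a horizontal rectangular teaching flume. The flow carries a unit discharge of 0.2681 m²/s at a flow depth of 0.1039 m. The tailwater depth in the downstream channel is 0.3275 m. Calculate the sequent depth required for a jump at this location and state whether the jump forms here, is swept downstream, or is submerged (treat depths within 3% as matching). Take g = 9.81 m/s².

V₁ = q/y₁ = 0.2681/0.1039 = 2.580 m/s. Fr₁ = V₁/√(g·y₁) = 2.580/√(9.81×0.1039) = 2.556.
Sequent-depth ratio: y₂/y₁ = ½[√(1 + 8Fr₁²) − 1] = ½[√53.260 − 1] = 3.149.
y₂ = 3.149 × 0.1039 = 0.3272 m.
Tailwater y_tw = 0.3275 m: y_tw ≈ y₂, so the jump forms here.

y₂ = 0.3272 m; the jump forms here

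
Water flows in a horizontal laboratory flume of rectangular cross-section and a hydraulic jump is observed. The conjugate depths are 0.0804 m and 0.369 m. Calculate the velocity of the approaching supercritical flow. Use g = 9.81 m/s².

V₁ = 3.18 m/s

For a rectangular channel the momentum equation gives q² = ½·g·y₁·y₂·(y₁ + y₂) = ½×9.81×0.0804×0.369×0.449 = 0.0654.
q = √0.0654 = 0.256 m²/s.
V₁ = q/y₁ = 0.256/0.0804 = 3.18 m/s.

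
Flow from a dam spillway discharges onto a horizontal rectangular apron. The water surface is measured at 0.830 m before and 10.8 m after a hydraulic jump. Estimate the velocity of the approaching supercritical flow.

For a rectangular channel the momentum equation gives q² = ½·g·y₁·y₂·(y₁ + y₂) = ½×9.81×0.830×10.8×11.6 = 511.
q = √511 = 22.6 m²/s.
V₁ = q/y₁ = 22.6/0.830 = 27.2 m/s.

V₁ = 27.2 m/s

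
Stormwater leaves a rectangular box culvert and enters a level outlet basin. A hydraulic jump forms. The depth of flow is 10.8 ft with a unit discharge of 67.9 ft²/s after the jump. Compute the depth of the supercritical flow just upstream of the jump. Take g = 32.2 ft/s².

y₁ = 2.06 ft

V₂ = q/y₂ = 67.9/10.8 = 6.29 ft/s; Fr₂ = V₂/√(g·y₂) = 0.337.
Applying the sequent-depth relation in reverse, y₁/y₂ = ½[√(1 + 8Fr₂²) − 1] = ½[√1.909 − 1] = 0.191.
y₁ = 0.191 × 10.8 = 2.06 ft.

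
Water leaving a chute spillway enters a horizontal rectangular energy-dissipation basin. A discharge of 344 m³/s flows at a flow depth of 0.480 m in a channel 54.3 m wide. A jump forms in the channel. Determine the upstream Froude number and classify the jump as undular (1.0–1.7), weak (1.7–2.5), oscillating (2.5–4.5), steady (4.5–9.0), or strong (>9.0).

q = Q/b = 344/54.3 = 6.34 m²/s; V₁ = q/y₁ = 13.2 m/s. Fr₁ = V₁/√(g·y₁) = 6.08.
Fr₁ = 6.08 lies in the steady range.

Fr₁ = 6.08; steady jump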